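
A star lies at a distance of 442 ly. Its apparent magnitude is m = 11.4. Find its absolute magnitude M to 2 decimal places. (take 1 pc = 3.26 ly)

M ≈ 5.74

d = 442 ly / 3.26 = 135.6 pc
5 log₁₀(d/10 pc) = 5 log₁₀(135.6) − 5 = 5.661
M = m − 5 log₁₀(d/10) = 11.4 − 5.661 = 5.739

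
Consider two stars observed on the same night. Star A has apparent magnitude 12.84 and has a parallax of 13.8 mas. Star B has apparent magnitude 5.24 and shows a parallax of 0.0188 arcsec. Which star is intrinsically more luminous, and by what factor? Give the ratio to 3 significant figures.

Star B is more luminous, by a factor of 591.

Star A: p = 13.8 mas = 0.0138″ → d = 1/p = 72.46 pc
Star A: M = m − 5 log₁₀ d + 5 = 12.84 − 5·1.8601 + 5 = 8.539
Star B: d = 1/p = 1/0.0188″ = 53.19 pc
Star B: M = m − 5 log₁₀ d + 5 = 5.24 − 5·1.7258 + 5 = 1.611
ΔM = M_A − M_B = 8.539 − (1.611) = 6.929; smaller M is more luminous → Star B.
L ratio = 10^(0.4 |ΔM|) = 10^2.771 = 590.8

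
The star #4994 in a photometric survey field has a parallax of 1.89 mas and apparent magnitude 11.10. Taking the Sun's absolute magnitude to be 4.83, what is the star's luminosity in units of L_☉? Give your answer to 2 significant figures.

L/L_☉ ≈ 8.7

d = 1/p = 1000/1.89 mas = 529.1 pc
M = m − 5 log₁₀ d + 5 = 11.10 − 5·2.7235 + 5 = 2.482
M − M_☉ = 2.482 − 4.83 = -2.348
L/L_☉ = 10^(−0.4 × -2.348) = 8.691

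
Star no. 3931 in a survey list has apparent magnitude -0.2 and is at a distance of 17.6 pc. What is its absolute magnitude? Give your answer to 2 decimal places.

M ≈ -1.43

5 log₁₀(d/10 pc) = 5 log₁₀(17.60) − 5 = 1.228
M = m − 5 log₁₀(d/10) = -0.2 − 1.228 = -1.428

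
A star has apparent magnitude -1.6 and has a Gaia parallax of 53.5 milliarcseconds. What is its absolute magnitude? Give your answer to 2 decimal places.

M ≈ -2.96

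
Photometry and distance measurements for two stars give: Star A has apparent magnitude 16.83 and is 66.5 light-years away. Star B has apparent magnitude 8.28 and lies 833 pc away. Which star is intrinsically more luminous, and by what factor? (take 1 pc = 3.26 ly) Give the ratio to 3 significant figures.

Star A: d = 66.5 ly / 3.26 = 20.40 pc
Star A: M = m − 5 log₁₀ d + 5 = 16.83 − 5·1.3096 + 5 = 15.282
Star B: M = m − 5 log₁₀ d + 5 = 8.28 − 5·2.9206 + 5 = -1.323
ΔM = M_A − M_B = 15.282 − (-1.323) = 16.605; smaller M is more luminous → Star B.
L ratio = 10^(0.4 |ΔM|) = 10^6.642 = 4.386×10^6

Star B is more luminous, by a factor of 4.39×10^6.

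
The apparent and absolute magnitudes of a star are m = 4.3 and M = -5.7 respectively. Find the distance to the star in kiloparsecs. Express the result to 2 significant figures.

d ≈ 1.0 kpc

μ = m − M = 10.000
m − M = 5 log₁₀ d − 5
log₁₀ d = (m − M)/5 + 1 = 3.0000
d = 10^3.0000 = 1000 pc
= 1.000 kpc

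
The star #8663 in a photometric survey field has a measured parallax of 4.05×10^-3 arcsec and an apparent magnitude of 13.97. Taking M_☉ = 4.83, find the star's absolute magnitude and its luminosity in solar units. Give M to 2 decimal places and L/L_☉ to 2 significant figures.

M ≈ 7.01; L/L_☉ ≈ 0.13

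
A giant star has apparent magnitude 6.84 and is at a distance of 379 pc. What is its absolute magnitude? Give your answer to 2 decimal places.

M ≈ -1.05

5 log₁₀(d/10 pc) = 5 log₁₀(379.0) − 5 = 7.893
M = m − 5 log₁₀(d/10) = 6.84 − 7.893 = -1.053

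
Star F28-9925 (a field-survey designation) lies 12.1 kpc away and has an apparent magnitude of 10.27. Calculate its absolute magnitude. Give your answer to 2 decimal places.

d = 12.1 kpc = 12100 pc
5 log₁₀(d/10 pc) = 5 log₁₀(12100) − 5 = 15.414
M = m − 5 log₁₀(d/10) = 10.27 − 15.414 = -5.144

M ≈ -5.14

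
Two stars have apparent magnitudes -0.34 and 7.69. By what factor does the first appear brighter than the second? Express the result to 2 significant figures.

1600

Δm = -0.34 − (7.69) = -8.03
Flux ratio = 10^(−0.4 Δm) = 10^(−0.4 × -8.03) = 10^3.212 = 1629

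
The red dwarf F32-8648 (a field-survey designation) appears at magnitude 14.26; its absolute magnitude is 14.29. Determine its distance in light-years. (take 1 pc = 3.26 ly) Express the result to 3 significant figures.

μ = m − M = -0.030
m − M = 5 log₁₀ d − 5
log₁₀ d = (m − M)/5 + 1 = 0.9940
d = 10^0.9940 = 9.863 pc
= 32.15 ly

d ≈ 32.2 ly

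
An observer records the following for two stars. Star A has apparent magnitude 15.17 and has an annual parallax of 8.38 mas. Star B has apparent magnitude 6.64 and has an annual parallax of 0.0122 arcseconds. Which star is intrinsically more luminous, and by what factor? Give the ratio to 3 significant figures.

Star A: p = 8.38 mas = 8.38×10^-3″ → d = 1/p = 119.3 pc
Star A: M = m − 5 log₁₀ d + 5 = 15.17 − 5·2.0768 + 5 = 9.786
Star B: d = 1/p = 1/0.0122″ = 81.97 pc
Star B: M = m − 5 log₁₀ d + 5 = 6.64 − 5·1.9136 + 5 = 2.072
ΔM = M_A − M_B = 9.786 − (2.072) = 7.714; smaller M is more luminous → Star B.
L ratio = 10^(0.4 |ΔM|) = 10^3.086 = 1218

Star B is more luminous, by a factor of 1220.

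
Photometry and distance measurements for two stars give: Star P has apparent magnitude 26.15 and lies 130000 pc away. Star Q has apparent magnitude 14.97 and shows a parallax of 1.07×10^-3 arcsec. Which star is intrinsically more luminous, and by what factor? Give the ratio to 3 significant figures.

Star Q is more luminous, by a factor of 1.53.

Star P: M = m − 5 log₁₀ d + 5 = 26.15 − 5·5.1139 + 5 = 5.580
Star Q: d = 1/p = 1/1.07×10^-3″ = 934.6 pc
Star Q: M = m − 5 log₁₀ d + 5 = 14.97 − 5·2.9706 + 5 = 5.117
ΔM = M_P − M_Q = 5.580 − (5.117) = 0.463; smaller M is more luminous → Star Q.
L ratio = 10^(0.4 |ΔM|) = 10^0.185 = 1.532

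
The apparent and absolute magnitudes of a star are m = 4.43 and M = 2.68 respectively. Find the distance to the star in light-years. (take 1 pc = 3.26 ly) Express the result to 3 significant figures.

d ≈ 73.0 ly

μ = m − M = 1.750
m − M = 5 log₁₀ d − 5
log₁₀ d = (m − M)/5 + 1 = 1.3500
d = 10^1.3500 = 22.39 pc
= 72.98 ly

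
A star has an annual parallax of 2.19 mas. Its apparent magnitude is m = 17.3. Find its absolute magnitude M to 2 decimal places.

p = 2.19 mas = 2.19×10^-3″ → d = 1/p = 456.6 pc
5 log₁₀(d/10 pc) = 5 log₁₀(456.6) − 5 = 8.298
M = m − 5 log₁₀(d/10) = 17.3 − 8.298 = 9.002

M ≈ 9.00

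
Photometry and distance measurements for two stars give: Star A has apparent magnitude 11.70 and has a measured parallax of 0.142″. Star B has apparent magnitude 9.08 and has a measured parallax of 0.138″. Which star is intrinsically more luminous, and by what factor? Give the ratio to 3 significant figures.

Star B is more luminous, by a factor of 11.8.

Star A: d = 1/p = 1/0.142″ = 7.042 pc
Star A: M = m − 5 log₁₀ d + 5 = 11.70 − 5·0.8477 + 5 = 12.461
Star B: d = 1/p = 1/0.138″ = 7.246 pc
Star B: M = m − 5 log₁₀ d + 5 = 9.08 − 5·0.8601 + 5 = 9.779
ΔM = M_A − M_B = 12.461 − (9.779) = 2.682; smaller M is more luminous → Star B.
L ratio = 10^(0.4 |ΔM|) = 10^1.073 = 11.83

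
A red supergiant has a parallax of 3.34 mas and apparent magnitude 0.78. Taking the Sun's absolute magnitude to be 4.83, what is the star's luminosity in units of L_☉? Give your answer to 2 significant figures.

d = 1/p = 1000/3.34 mas = 299.4 pc
M = m − 5 log₁₀ d + 5 = 0.78 − 5·2.4763 + 5 = -6.601
M − M_☉ = -6.601 − 4.83 = -11.431
L/L_☉ = 10^(−0.4 × -11.431) = 37370

L/L_☉ ≈ 37000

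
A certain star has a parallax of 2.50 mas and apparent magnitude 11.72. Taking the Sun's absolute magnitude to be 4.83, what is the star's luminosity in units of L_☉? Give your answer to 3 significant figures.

d = 1/p = 1000/2.50 mas = 400.0 pc
M = m − 5 log₁₀ d + 5 = 11.72 − 5·2.6021 + 5 = 3.710
M − M_☉ = 3.710 − 4.83 = -1.120
L/L_☉ = 10^(−0.4 × -1.120) = 2.806

L/L_☉ ≈ 2.81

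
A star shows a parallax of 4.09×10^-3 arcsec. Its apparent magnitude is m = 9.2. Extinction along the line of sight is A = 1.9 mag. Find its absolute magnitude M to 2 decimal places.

d = 1/p = 1/4.09×10^-3″ = 244.5 pc
5 log₁₀(d/10 pc) = 5 log₁₀(244.5) − 5 = 6.941
M = m − 5 log₁₀(d/10) − A = 9.2 − 6.941 − 1.9 = 0.359

M ≈ 0.36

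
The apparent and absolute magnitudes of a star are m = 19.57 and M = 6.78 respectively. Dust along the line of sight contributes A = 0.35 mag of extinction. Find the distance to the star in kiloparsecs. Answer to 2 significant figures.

d ≈ 3.1 kpc

m − M = 5 log₁₀(d/10 pc) + A  ⇒  19.57 − (6.78) − 0.35 = 5 log₁₀(d/10)
12.440 = 5 log₁₀(d/10)
log₁₀ d = (m − M − A)/5 + 1 = 3.4880
d = 10^3.4880 = 3076 pc
= 3.076 kpc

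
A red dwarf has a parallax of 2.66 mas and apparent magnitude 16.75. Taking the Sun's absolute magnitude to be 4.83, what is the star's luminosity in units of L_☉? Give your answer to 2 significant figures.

d = 1/p = 1000/2.66 mas = 375.9 pc
M = m − 5 log₁₀ d + 5 = 16.75 − 5·2.5751 + 5 = 8.874
M − M_☉ = 8.874 − 4.83 = 4.044
L/L_☉ = 10^(−0.4 × 4.044) = 0.02411

L/L_☉ ≈ 0.024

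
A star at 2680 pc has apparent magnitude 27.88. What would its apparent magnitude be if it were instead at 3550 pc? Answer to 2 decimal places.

m ≈ 28.49

Flux ∝ 1/d², so Δm = 5 log₁₀(d₂/d₁) = 5 log₁₀(3550/2680) = 0.610
m₂ = m₁ + Δm = 27.88 + (0.610) = 28.490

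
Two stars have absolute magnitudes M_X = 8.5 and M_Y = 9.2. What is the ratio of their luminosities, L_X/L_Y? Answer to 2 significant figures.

L_X/L_Y ≈ 1.9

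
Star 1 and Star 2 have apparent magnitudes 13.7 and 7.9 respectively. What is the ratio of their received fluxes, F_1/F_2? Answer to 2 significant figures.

F_1/F_2 ≈ 4.8×10^-3

Δm = 13.7 − (7.9) = 5.8
Flux ratio = 10^(−0.4 Δm) = 10^(−0.4 × 5.8) = 10^-2.320 = 4.786×10^-3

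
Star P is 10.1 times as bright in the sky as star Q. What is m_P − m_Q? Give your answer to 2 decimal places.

m_P − m_Q ≈ -2.51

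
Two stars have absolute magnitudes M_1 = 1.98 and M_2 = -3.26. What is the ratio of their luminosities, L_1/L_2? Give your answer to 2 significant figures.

L_1/L_2 ≈ 8.0×10^-3

ΔM = M_1 − M_2 = 5.24
L_1/L_2 = 10^(−0.4 ΔM) = 10^-2.096 = 8.017×10^-3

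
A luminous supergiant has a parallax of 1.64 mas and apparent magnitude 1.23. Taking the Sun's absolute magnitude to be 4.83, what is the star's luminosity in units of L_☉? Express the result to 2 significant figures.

d = 1/p = 1000/1.64 mas = 609.8 pc
M = m − 5 log₁₀ d + 5 = 1.23 − 5·2.7852 + 5 = -7.696
M − M_☉ = -7.696 − 4.83 = -12.526
L/L_☉ = 10^(−0.4 × -12.526) = 102400

L/L_☉ ≈ 100000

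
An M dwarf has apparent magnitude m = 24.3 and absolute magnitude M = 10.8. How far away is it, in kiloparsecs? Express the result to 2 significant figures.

μ = m − M = 13.500
m − M = 5 log₁₀ d − 5
log₁₀ d = (m − M)/5 + 1 = 3.7000
d = 10^3.7000 = 5012 pc
= 5.012 kpc

d ≈ 5.0 kpc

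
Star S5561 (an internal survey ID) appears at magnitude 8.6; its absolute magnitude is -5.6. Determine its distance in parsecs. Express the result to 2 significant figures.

d ≈ 6900 pc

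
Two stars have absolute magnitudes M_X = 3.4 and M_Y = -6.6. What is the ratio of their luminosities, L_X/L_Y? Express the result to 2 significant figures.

ΔM = M_X − M_Y = 10.0
L_X/L_Y = 10^(−0.4 ΔM) = 10^-4.000 = 1.000×10^-4

L_X/L_Y ≈ 1.0×10^-4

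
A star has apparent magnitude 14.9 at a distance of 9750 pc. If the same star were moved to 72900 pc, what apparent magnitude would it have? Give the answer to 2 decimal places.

m ≈ 19.27

Flux ∝ 1/d², so Δm = 5 log₁₀(d₂/d₁) = 5 log₁₀(72900/9750) = 4.369
m₂ = m₁ + Δm = 14.9 + (4.369) = 19.269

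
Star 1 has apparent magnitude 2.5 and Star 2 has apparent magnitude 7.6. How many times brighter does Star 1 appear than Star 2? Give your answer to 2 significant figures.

Magnitude difference = -5.1
Flux ratio = 10^(−0.4 Δm) = 10^(−0.4 × -5.1) = 10^2.040 = 109.6

110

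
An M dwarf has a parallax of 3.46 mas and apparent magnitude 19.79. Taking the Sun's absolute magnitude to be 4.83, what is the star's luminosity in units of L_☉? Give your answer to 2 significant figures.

d = 1/p = 1000/3.46 mas = 289.0 pc
M = m − 5 log₁₀ d + 5 = 19.79 − 5·2.4609 + 5 = 12.485
M − M_☉ = 12.485 − 4.83 = 7.655
L/L_☉ = 10^(−0.4 × 7.655) = 8.667×10^-4

L/L_☉ ≈ 8.7×10^-4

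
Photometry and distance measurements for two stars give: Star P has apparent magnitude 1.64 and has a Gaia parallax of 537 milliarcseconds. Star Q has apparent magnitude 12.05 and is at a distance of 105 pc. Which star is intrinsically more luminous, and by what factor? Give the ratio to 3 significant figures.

Star P: p = 537 mas = 0.537″ → d = 1/p = 1.862 pc
Star P: M = m − 5 log₁₀ d + 5 = 1.64 − 5·0.2700 + 5 = 5.290
Star Q: M = m − 5 log₁₀ d + 5 = 12.05 − 5·2.0212 + 5 = 6.944
ΔM = M_P − M_Q = 5.290 − (6.944) = -1.654; smaller M is more luminous → Star P.
L ratio = 10^(0.4 |ΔM|) = 10^0.662 = 4.589

Star P is more luminous, by a factor of 4.59.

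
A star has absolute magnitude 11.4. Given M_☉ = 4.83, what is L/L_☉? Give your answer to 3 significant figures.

L/L_☉ ≈ 2.36×10^-3

M − M_☉ = 11.4 − 4.83 = 6.570
L/L_☉ = 10^(−0.4 (M − M_☉)) = 10^-2.628 = 2.355×10^-3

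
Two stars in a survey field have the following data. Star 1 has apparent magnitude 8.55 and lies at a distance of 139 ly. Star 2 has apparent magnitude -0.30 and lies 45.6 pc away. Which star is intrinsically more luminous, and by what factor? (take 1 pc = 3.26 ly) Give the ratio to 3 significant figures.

Star 1: d = 139 ly / 3.26 = 42.64 pc
Star 1: M = m − 5 log₁₀ d + 5 = 8.55 − 5·1.6298 + 5 = 5.401
Star 2: M = m − 5 log₁₀ d + 5 = -0.30 − 5·1.6590 + 5 = -3.595
ΔM = M_1 − M_2 = 5.401 − (-3.595) = 8.996; smaller M is more luminous → Star 2.
L ratio = 10^(0.4 |ΔM|) = 10^3.598 = 3966

Star 2 is more luminous, by a factor of 3970.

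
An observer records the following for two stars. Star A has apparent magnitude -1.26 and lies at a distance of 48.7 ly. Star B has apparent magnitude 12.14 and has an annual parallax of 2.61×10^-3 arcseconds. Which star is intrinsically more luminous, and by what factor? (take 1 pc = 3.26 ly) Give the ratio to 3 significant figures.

Star A: d = 48.7 ly / 3.26 = 14.94 pc
Star A: M = m − 5 log₁₀ d + 5 = -1.26 − 5·1.1743 + 5 = -2.132
Star B: d = 1/p = 1/2.61×10^-3″ = 383.1 pc
Star B: M = m − 5 log₁₀ d + 5 = 12.14 − 5·2.5834 + 5 = 4.223
ΔM = M_A − M_B = -2.132 − (4.223) = -6.355; smaller M is more luminous → Star A.
L ratio = 10^(0.4 |ΔM|) = 10^2.542 = 348.3

Star A is more luminous, by a factor of 348.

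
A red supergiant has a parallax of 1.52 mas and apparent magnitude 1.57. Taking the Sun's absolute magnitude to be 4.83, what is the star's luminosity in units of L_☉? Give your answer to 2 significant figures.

L/L_☉ ≈ 87000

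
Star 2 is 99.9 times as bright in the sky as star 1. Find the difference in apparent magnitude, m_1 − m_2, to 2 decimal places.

Pogson: Δm = −2.5 log₁₀(ratio) = −2.5 log₁₀(99.9) = −2.5 × 1.9996 = -4.999
Star 2 is brighter so has the smaller magnitude: m_1 − m_2 is positive.

m_1 − m_2 ≈ 5.00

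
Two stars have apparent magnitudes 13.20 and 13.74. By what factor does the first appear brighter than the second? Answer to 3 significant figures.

Δm = 13.20 − (13.74) = -0.54
Flux ratio = 10^(−0.4 Δm) = 10^(−0.4 × -0.54) = 10^0.216 = 1.644

1.64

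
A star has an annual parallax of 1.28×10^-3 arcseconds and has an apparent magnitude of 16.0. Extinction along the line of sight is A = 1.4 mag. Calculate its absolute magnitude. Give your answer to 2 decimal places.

M ≈ 5.14

d = 1/p = 1/1.28×10^-3″ = 781.2 pc
5 log₁₀(d/10 pc) = 5 log₁₀(781.2) − 5 = 9.464
M = m − 5 log₁₀(d/10) − A = 16.0 − 9.464 − 1.4 = 5.136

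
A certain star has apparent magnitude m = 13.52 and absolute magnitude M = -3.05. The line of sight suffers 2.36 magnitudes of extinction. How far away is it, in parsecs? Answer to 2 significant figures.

d ≈ 7000 pc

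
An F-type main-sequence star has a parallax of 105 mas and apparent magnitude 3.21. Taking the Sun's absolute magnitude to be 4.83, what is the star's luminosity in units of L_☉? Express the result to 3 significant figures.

L/L_☉ ≈ 4.03

d = 1/p = 1000/105 mas = 9.524 pc
M = m − 5 log₁₀ d + 5 = 3.21 − 5·0.9788 + 5 = 3.316
M − M_☉ = 3.316 − 4.83 = -1.514
L/L_☉ = 10^(−0.4 × -1.514) = 4.033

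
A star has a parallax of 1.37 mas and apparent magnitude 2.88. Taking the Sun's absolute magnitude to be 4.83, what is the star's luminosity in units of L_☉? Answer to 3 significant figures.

d = 1/p = 1000/1.37 mas = 729.9 pc
M = m − 5 log₁₀ d + 5 = 2.88 − 5·2.8633 + 5 = -6.436
M − M_☉ = -6.436 − 4.83 = -11.266
L/L_☉ = 10^(−0.4 × -11.266) = 32100

L/L_☉ ≈ 32100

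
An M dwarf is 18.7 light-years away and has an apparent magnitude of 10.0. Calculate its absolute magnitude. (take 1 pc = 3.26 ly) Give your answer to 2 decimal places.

d = 18.7 ly / 3.26 = 5.736 pc
5 log₁₀(d/10 pc) = 5 log₁₀(5.736) − 5 = -1.207
M = m − 5 log₁₀(d/10) = 10.0 + 1.207 = 11.207

M ≈ 11.21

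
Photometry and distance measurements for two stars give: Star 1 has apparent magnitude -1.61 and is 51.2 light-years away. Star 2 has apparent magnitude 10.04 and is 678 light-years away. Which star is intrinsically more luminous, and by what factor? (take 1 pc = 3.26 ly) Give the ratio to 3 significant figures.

Star 1 is more luminous, by a factor of 261.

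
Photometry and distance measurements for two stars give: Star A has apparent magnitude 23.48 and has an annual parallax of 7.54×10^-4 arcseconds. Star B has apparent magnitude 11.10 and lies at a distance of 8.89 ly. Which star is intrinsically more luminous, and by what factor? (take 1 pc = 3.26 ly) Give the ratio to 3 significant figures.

Star A is more luminous, by a factor of 2.64.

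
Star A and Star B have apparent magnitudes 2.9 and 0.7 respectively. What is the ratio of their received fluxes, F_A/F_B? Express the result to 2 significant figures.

F_A/F_B ≈ 0.13

Δm = 2.9 − (0.7) = 2.2
Flux ratio = 10^(−0.4 Δm) = 10^(−0.4 × 2.2) = 10^-0.880 = 0.1318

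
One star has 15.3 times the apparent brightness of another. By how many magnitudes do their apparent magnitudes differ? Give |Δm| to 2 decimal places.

|Δm| ≈ 2.96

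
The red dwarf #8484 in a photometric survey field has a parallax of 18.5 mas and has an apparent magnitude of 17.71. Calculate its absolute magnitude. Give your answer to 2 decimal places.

M ≈ 14.05

p = 18.5 mas = 0.0185″ → d = 1/p = 54.05 pc
5 log₁₀(d/10 pc) = 5 log₁₀(54.05) − 5 = 3.664
M = m − 5 log₁₀(d/10) = 17.71 − 3.664 = 14.046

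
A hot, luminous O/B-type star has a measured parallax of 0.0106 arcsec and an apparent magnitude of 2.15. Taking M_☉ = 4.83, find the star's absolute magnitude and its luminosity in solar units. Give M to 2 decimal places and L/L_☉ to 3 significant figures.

d = 1/p = 1/0.0106″ = 94.34 pc
M = m − 5 log₁₀ d + 5 = 2.15 − 5·1.9747 + 5 = -2.723
M − M_☉ = -2.723 − 4.83 = -7.553
L/L_☉ = 10^(−0.4 × -7.553) = 1050

M ≈ -2.72; L/L_☉ ≈ 1050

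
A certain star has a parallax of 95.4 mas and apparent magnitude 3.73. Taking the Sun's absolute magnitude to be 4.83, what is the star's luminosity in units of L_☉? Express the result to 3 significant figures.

L/L_☉ ≈ 3.03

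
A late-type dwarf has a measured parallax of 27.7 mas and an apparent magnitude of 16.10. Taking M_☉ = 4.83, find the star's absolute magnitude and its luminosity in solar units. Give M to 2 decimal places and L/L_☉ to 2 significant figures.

M ≈ 13.31; L/L_☉ ≈ 4.0×10^-4

d = 1/p = 1000/27.7 mas = 36.10 pc
M = m − 5 log₁₀ d + 5 = 16.10 − 5·1.5575 + 5 = 13.312
M − M_☉ = 13.312 − 4.83 = 8.482
L/L_☉ = 10^(−0.4 × 8.482) = 4.046×10^-4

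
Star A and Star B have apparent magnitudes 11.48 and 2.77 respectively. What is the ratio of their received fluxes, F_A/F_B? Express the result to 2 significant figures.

Magnitude difference = 8.71
Flux ratio = 10^(−0.4 Δm) = 10^(−0.4 × 8.71) = 10^-3.484 = 3.281×10^-4

F_A/F_B ≈ 3.3×10^-4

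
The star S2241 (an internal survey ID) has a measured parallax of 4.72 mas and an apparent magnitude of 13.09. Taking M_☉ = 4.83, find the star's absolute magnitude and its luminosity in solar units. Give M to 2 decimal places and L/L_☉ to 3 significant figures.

M ≈ 6.46; L/L_☉ ≈ 0.223

d = 1/p = 1000/4.72 mas = 211.9 pc
M = m − 5 log₁₀ d + 5 = 13.09 − 5·2.3261 + 5 = 6.460
M − M_☉ = 6.460 − 4.83 = 1.630
L/L_☉ = 10^(−0.4 × 1.630) = 0.2229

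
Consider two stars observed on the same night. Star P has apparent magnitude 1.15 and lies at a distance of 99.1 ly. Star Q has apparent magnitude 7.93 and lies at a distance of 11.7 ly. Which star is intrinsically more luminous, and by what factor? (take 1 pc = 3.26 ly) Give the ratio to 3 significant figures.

Star P: d = 99.1 ly / 3.26 = 30.40 pc
Star P: M = m − 5 log₁₀ d + 5 = 1.15 − 5·1.4829 + 5 = -1.264
Star Q: d = 11.7 ly / 3.26 = 3.589 pc
Star Q: M = m − 5 log₁₀ d + 5 = 7.93 − 5·0.5550 + 5 = 10.155
ΔM = M_P − M_Q = -1.264 − (10.155) = -11.419; smaller M is more luminous → Star P.
L ratio = 10^(0.4 |ΔM|) = 10^4.568 = 36960

Star P is more luminous, by a factor of 37000.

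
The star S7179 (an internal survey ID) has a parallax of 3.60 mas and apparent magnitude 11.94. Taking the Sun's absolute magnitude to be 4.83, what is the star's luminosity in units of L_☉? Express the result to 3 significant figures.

d = 1/p = 1000/3.60 mas = 277.8 pc
M = m − 5 log₁₀ d + 5 = 11.94 − 5·2.4437 + 5 = 4.722
M − M_☉ = 4.722 − 4.83 = -0.108
L/L_☉ = 10^(−0.4 × -0.108) = 1.105

L/L_☉ ≈ 1.11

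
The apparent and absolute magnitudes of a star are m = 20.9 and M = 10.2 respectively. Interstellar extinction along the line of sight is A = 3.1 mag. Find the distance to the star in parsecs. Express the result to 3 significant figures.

d ≈ 331 pc

m − M = 5 log₁₀(d/10 pc) + A  ⇒  20.9 − (10.2) − 3.1 = 5 log₁₀(d/10)
7.600 = 5 log₁₀(d/10)
log₁₀ d = (m − M − A)/5 + 1 = 2.5200
d = 10^2.5200 = 331.1 pc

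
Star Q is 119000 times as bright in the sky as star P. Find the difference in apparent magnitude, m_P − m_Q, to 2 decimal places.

m_P − m_Q ≈ 12.69

Pogson: Δm = −2.5 log₁₀(ratio) = −2.5 log₁₀(119000) = −2.5 × 5.0755 = -12.689
Star Q is brighter so has the smaller magnitude: m_P − m_Q is positive.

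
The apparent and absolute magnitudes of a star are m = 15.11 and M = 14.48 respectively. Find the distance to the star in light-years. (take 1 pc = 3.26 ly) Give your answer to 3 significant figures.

Distance modulus: m − M = 15.11 − (14.48) = 0.630
m − M = 5 log₁₀ d − 5
log₁₀ d = (m − M)/5 + 1 = 1.1260
d = 10^1.1260 = 13.37 pc
= 43.57 ly

d ≈ 43.6 ly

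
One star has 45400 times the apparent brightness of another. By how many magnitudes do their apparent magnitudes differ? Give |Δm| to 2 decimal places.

Pogson: Δm = −2.5 log₁₀(ratio) = −2.5 log₁₀(45400) = −2.5 × 4.6571 = -11.643

|Δm| ≈ 11.64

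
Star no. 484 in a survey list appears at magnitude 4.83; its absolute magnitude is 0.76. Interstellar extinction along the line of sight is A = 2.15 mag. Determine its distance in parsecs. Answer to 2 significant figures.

d ≈ 24 pc

m − M = 5 log₁₀(d/10 pc) + A  ⇒  4.83 − (0.76) − 2.15 = 5 log₁₀(d/10)
1.920 = 5 log₁₀(d/10)
log₁₀ d = (m − M − A)/5 + 1 = 1.3840
d = 10^1.3840 = 24.21 pc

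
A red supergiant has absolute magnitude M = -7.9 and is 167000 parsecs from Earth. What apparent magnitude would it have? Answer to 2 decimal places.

m = M + 5 log₁₀ d − 5 = -7.9 + 5·5.2227 − 5 = 13.214

m ≈ 13.21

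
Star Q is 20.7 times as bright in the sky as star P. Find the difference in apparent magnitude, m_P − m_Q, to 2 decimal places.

Pogson: Δm = −2.5 log₁₀(ratio) = −2.5 log₁₀(20.7) = −2.5 × 1.3160 = -3.290
Star Q is brighter so has the smaller magnitude: m_P − m_Q is positive.

m_P − m_Q ≈ 3.29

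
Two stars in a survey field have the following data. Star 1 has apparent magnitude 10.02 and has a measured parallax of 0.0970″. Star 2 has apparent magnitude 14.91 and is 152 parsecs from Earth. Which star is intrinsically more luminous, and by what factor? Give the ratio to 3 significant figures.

Star 2 is more luminous, by a factor of 2.41.

Star 1: d = 1/p = 1/0.0970″ = 10.31 pc
Star 1: M = m − 5 log₁₀ d + 5 = 10.02 − 5·1.0132 + 5 = 9.954
Star 2: M = m − 5 log₁₀ d + 5 = 14.91 − 5·2.1818 + 5 = 9.001
ΔM = M_1 − M_2 = 9.954 − (9.001) = 0.953; smaller M is more luminous → Star 2.
L ratio = 10^(0.4 |ΔM|) = 10^0.381 = 2.406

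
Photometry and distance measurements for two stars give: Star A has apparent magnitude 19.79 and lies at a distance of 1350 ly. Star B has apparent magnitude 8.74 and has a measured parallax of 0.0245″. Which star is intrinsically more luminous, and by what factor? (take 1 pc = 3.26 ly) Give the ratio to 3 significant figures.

Star B is more luminous, by a factor of 256.

Star A: d = 1350 ly / 3.26 = 414.1 pc
Star A: M = m − 5 log₁₀ d + 5 = 19.79 − 5·2.6171 + 5 = 11.704
Star B: d = 1/p = 1/0.0245″ = 40.82 pc
Star B: M = m − 5 log₁₀ d + 5 = 8.74 − 5·1.6108 + 5 = 5.686
ΔM = M_A − M_B = 11.704 − (5.686) = 6.019; smaller M is more luminous → Star B.
L ratio = 10^(0.4 |ΔM|) = 10^2.407 = 255.5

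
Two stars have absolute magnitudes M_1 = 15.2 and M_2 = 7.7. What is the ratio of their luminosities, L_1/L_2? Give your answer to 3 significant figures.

L_1/L_2 ≈ 1.00×10^-3

ΔM = M_1 − M_2 = 7.5
L_1/L_2 = 10^(−0.4 ΔM) = 10^-3.000 = 1.000×10^-3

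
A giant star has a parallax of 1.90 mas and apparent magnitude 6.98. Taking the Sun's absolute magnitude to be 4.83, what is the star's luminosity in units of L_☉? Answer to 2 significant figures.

d = 1/p = 1000/1.90 mas = 526.3 pc
M = m − 5 log₁₀ d + 5 = 6.98 − 5·2.7212 + 5 = -1.626
M − M_☉ = -1.626 − 4.83 = -6.456
L/L_☉ = 10^(−0.4 × -6.456) = 382.4

L/L_☉ ≈ 380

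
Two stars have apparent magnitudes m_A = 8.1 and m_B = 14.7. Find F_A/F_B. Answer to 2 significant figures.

F_A/F_B ≈ 440

Δm = 8.1 − (14.7) = -6.6
Flux ratio = 10^(−0.4 Δm) = 10^(−0.4 × -6.6) = 10^2.640 = 436.5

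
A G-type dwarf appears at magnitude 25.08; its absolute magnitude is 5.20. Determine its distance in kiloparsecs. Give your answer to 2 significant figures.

μ = m − M = 19.880
m − M = 5 log₁₀ d − 5
log₁₀ d = (m − M)/5 + 1 = 4.9760
d = 10^4.9760 = 94620 pc
= 94.62 kpc

d ≈ 95 kpc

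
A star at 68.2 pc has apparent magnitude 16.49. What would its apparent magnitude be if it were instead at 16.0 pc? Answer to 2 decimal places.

m ≈ 13.34

Flux ∝ 1/d², so Δm = 5 log₁₀(d₂/d₁) = 5 log₁₀(16.0/68.2) = -3.148
m₂ = m₁ + Δm = 16.49 + (-3.148) = 13.342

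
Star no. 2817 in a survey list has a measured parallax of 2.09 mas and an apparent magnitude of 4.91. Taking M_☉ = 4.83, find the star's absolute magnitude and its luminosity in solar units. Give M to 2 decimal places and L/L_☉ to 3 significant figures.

d = 1/p = 1000/2.09 mas = 478.5 pc
M = m − 5 log₁₀ d + 5 = 4.91 − 5·2.6799 + 5 = -3.489
M − M_☉ = -3.489 − 4.83 = -8.319
L/L_☉ = 10^(−0.4 × -8.319) = 2127

M ≈ -3.49; L/L_☉ ≈ 2130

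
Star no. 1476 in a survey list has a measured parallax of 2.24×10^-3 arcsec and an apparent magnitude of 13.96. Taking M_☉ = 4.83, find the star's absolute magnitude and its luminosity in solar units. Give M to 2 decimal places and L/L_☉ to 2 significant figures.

d = 1/p = 1/2.24×10^-3″ = 446.4 pc
M = m − 5 log₁₀ d + 5 = 13.96 − 5·2.6498 + 5 = 5.711
M − M_☉ = 5.711 − 4.83 = 0.881
L/L_☉ = 10^(−0.4 × 0.881) = 0.4441

M ≈ 5.71; L/L_☉ ≈ 0.44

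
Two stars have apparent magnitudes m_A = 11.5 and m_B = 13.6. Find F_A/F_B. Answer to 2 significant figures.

F_A/F_B ≈ 6.9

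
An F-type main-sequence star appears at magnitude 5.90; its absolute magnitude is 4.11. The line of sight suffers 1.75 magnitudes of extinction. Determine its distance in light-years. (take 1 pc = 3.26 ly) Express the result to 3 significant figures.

d ≈ 33.2 ly

m − M = 5 log₁₀(d/10 pc) + A  ⇒  5.90 − (4.11) − 1.75 = 5 log₁₀(d/10)
0.040 = 5 log₁₀(d/10)
log₁₀ d = (m − M − A)/5 + 1 = 1.0080
d = 10^1.0080 = 10.19 pc
= 33.21 ly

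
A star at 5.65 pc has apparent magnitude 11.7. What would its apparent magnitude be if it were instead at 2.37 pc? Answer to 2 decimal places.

Flux ∝ 1/d², so Δm = 5 log₁₀(d₂/d₁) = 5 log₁₀(2.37/5.65) = -1.887
m₂ = m₁ + Δm = 11.7 + (-1.887) = 9.813

m ≈ 9.81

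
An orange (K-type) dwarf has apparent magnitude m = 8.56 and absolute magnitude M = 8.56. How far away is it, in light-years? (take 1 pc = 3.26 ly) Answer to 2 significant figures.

μ = m − M = 0.000
m − M = 5 log₁₀ d − 5
log₁₀ d = (m − M)/5 + 1 = 1.0000
d = 10^1.0000 = 10.00 pc
= 32.60 ly

d ≈ 33 ly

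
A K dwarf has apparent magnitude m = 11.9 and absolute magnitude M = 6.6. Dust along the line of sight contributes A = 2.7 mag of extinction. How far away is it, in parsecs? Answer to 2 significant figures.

m − M = 5 log₁₀(d/10 pc) + A  ⇒  11.9 − (6.6) − 2.7 = 5 log₁₀(d/10)
2.600 = 5 log₁₀(d/10)
log₁₀ d = (m − M − A)/5 + 1 = 1.5200
d = 10^1.5200 = 33.11 pc

d ≈ 33 pc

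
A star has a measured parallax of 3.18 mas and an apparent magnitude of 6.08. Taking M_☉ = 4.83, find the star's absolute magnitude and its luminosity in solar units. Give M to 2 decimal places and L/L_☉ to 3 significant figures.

M ≈ -1.41; L/L_☉ ≈ 313

d = 1/p = 1000/3.18 mas = 314.5 pc
M = m − 5 log₁₀ d + 5 = 6.08 − 5·2.4976 + 5 = -1.408
M − M_☉ = -1.408 − 4.83 = -6.238
L/L_☉ = 10^(−0.4 × -6.238) = 312.7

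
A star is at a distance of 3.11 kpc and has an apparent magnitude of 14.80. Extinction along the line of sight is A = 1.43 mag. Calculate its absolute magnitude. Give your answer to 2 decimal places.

d = 3.11 kpc = 3110 pc
5 log₁₀(d/10 pc) = 5 log₁₀(3110) − 5 = 12.464
M = m − 5 log₁₀(d/10) − A = 14.80 − 12.464 − 1.43 = 0.906

M ≈ 0.91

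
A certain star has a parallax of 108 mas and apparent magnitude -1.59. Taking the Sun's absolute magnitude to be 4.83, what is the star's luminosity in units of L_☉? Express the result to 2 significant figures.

d = 1/p = 1000/108 mas = 9.259 pc
M = m − 5 log₁₀ d + 5 = -1.59 − 5·0.9666 + 5 = -1.423
M − M_☉ = -1.423 − 4.83 = -6.253
L/L_☉ = 10^(−0.4 × -6.253) = 317.1

L/L_☉ ≈ 320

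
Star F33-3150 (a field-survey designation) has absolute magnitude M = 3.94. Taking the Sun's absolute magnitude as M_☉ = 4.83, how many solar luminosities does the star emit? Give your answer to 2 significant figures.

L/L_☉ ≈ 2.3

M − M_☉ = 3.94 − 4.83 = -0.890
L/L_☉ = 10^(−0.4 (M − M_☉)) = 10^0.356 = 2.270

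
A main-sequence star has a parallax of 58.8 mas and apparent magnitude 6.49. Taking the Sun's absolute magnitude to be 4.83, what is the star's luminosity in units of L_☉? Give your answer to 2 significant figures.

L/L_☉ ≈ 0.63

d = 1/p = 1000/58.8 mas = 17.01 pc
M = m − 5 log₁₀ d + 5 = 6.49 − 5·1.2306 + 5 = 5.337
M − M_☉ = 5.337 − 4.83 = 0.507
L/L_☉ = 10^(−0.4 × 0.507) = 0.6270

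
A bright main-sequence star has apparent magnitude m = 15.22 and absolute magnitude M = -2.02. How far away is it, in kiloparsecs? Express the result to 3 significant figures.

d ≈ 28.1 kpc

μ = m − M = 17.240
m − M = 5 log₁₀ d − 5
log₁₀ d = (m − M)/5 + 1 = 4.4480
d = 10^4.4480 = 28050 pc
= 28.05 kpc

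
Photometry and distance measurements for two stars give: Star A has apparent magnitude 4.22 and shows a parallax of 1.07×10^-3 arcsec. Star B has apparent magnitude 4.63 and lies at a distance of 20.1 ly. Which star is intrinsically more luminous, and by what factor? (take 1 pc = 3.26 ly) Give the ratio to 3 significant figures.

Star A: d = 1/p = 1/1.07×10^-3″ = 934.6 pc
Star A: M = m − 5 log₁₀ d + 5 = 4.22 − 5·2.9706 + 5 = -5.633
Star B: d = 20.1 ly / 3.26 = 6.166 pc
Star B: M = m − 5 log₁₀ d + 5 = 4.63 − 5·0.7900 + 5 = 5.680
ΔM = M_A − M_B = -5.633 − (5.680) = -11.313; smaller M is more luminous → Star A.
L ratio = 10^(0.4 |ΔM|) = 10^4.525 = 33520

Star A is more luminous, by a factor of 33500.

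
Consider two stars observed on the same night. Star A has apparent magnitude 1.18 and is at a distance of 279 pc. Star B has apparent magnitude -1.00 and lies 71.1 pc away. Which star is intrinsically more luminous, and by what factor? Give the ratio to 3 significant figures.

Star A is more luminous, by a factor of 2.07.

Star A: M = m − 5 log₁₀ d + 5 = 1.18 − 5·2.4456 + 5 = -6.048
Star B: M = m − 5 log₁₀ d + 5 = -1.00 − 5·1.8519 + 5 = -5.259
ΔM = M_A − M_B = -6.048 − (-5.259) = -0.789; smaller M is more luminous → Star A.
L ratio = 10^(0.4 |ΔM|) = 10^0.315 = 2.068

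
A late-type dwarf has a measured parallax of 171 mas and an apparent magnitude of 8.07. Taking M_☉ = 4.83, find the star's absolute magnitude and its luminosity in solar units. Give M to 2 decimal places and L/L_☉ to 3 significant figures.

d = 1/p = 1000/171 mas = 5.848 pc
M = m − 5 log₁₀ d + 5 = 8.07 − 5·0.7670 + 5 = 9.235
M − M_☉ = 9.235 − 4.83 = 4.405
L/L_☉ = 10^(−0.4 × 4.405) = 0.01730

M ≈ 9.23; L/L_☉ ≈ 0.0173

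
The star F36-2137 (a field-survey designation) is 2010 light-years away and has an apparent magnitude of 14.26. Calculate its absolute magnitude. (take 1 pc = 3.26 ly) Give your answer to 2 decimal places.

d = 2010 ly / 3.26 = 616.6 pc
5 log₁₀(d/10 pc) = 5 log₁₀(616.6) − 5 = 8.950
M = m − 5 log₁₀(d/10) = 14.26 − 8.950 = 5.310

M ≈ 5.31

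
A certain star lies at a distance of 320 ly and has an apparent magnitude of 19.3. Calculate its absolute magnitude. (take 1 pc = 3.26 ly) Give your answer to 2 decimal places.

M ≈ 14.34

d = 320 ly / 3.26 = 98.16 pc
5 log₁₀(d/10 pc) = 5 log₁₀(98.16) − 5 = 4.960
M = m − 5 log₁₀(d/10) = 19.3 − 4.960 = 14.340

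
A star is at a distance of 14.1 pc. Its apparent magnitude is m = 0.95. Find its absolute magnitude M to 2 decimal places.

5 log₁₀(d/10 pc) = 5 log₁₀(14.10) − 5 = 0.746
M = m − 5 log₁₀(d/10) = 0.95 − 0.746 = 0.204

M ≈ 0.20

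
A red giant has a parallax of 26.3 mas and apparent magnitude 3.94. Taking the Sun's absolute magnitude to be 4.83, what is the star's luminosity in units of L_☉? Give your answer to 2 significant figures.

L/L_☉ ≈ 33

d = 1/p = 1000/26.3 mas = 38.02 pc
M = m − 5 log₁₀ d + 5 = 3.94 − 5·1.5800 + 5 = 1.040
M − M_☉ = 1.040 − 4.83 = -3.790
L/L_☉ = 10^(−0.4 × -3.790) = 32.82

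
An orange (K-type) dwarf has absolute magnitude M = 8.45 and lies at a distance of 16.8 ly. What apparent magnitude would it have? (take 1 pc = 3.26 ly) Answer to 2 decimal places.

d = 16.8 ly / 3.26 = 5.153 pc
m = M + 5 log₁₀ d − 5 = 8.45 + 5·0.7121 − 5 = 7.010

m ≈ 7.01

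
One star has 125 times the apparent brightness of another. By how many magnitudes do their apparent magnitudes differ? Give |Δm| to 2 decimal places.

|Δm| ≈ 5.24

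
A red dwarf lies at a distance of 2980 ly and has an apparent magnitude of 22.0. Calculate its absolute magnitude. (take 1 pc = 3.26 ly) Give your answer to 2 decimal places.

d = 2980 ly / 3.26 = 914.1 pc
5 log₁₀(d/10 pc) = 5 log₁₀(914.1) − 5 = 9.805
M = m − 5 log₁₀(d/10) = 22.0 − 9.805 = 12.195

M ≈ 12.20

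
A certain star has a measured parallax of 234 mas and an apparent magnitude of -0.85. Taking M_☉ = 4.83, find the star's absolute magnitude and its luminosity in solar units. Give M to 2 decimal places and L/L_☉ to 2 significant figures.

M ≈ 1.00; L/L_☉ ≈ 34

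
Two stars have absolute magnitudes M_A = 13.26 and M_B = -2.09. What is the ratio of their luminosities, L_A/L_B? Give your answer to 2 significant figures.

L_A/L_B ≈ 7.2×10^-7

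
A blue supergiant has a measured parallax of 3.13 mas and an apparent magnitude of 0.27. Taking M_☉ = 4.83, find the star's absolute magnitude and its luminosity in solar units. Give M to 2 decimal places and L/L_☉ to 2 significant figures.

M ≈ -7.25; L/L_☉ ≈ 68000

d = 1/p = 1000/3.13 mas = 319.5 pc
M = m − 5 log₁₀ d + 5 = 0.27 − 5·2.5045 + 5 = -7.252
M − M_☉ = -7.252 − 4.83 = -12.082
L/L_☉ = 10^(−0.4 × -12.082) = 68060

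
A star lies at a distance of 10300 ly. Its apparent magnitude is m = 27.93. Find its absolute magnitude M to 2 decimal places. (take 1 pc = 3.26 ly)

M ≈ 15.43

d = 10300 ly / 3.26 = 3160 pc
5 log₁₀(d/10 pc) = 5 log₁₀(3160) − 5 = 12.498
M = m − 5 log₁₀(d/10) = 27.93 − 12.498 = 15.432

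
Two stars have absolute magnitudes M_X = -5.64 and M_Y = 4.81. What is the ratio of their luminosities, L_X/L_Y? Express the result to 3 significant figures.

ΔM = M_X − M_Y = -10.45
L_X/L_Y = 10^(−0.4 ΔM) = 10^4.180 = 15140

L_X/L_Y ≈ 15100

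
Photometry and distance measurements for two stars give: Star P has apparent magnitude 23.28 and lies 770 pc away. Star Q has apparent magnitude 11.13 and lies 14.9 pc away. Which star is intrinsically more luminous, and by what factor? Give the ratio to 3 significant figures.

Star P: M = m − 5 log₁₀ d + 5 = 23.28 − 5·2.8865 + 5 = 13.848
Star Q: M = m − 5 log₁₀ d + 5 = 11.13 − 5·1.1732 + 5 = 10.264
ΔM = M_P − M_Q = 13.848 − (10.264) = 3.583; smaller M is more luminous → Star Q.
L ratio = 10^(0.4 |ΔM|) = 10^1.433 = 27.13

Star Q is more luminous, by a factor of 27.1.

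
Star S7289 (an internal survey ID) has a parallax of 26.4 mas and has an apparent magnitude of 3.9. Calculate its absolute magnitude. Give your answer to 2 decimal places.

M ≈ 1.01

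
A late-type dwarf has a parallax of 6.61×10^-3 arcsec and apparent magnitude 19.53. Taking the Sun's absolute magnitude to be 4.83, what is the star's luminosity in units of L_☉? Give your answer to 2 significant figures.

d = 1/p = 1/6.61×10^-3″ = 151.3 pc
M = m − 5 log₁₀ d + 5 = 19.53 − 5·2.1798 + 5 = 13.631
M − M_☉ = 13.631 − 4.83 = 8.801
L/L_☉ = 10^(−0.4 × 8.801) = 3.017×10^-4

L/L_☉ ≈ 3.0×10^-4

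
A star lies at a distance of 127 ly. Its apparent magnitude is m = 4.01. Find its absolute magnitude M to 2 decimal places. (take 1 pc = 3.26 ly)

M ≈ 1.06

d = 127 ly / 3.26 = 38.96 pc
5 log₁₀(d/10 pc) = 5 log₁₀(38.96) − 5 = 2.953
M = m − 5 log₁₀(d/10) = 4.01 − 2.953 = 1.057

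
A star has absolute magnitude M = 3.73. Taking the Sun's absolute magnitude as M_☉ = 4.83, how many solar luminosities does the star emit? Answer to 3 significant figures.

L/L_☉ ≈ 2.75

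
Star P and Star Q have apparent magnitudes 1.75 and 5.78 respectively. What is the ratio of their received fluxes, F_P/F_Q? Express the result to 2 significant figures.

F_P/F_Q ≈ 41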